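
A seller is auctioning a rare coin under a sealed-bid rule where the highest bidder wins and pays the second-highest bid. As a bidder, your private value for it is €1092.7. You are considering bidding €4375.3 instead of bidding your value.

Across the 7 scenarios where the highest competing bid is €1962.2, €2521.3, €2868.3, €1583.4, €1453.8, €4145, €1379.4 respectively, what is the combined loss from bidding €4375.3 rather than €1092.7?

€8264.5

The deviation costs you only when the competing bid falls strictly between €1092.7 and €4375.3; elsewhere both bids give the same outcome.
€1962.2: truthful payoff €0, deviation payoff −€869.5 → loss €869.5.
€2521.3: truthful payoff €0, deviation payoff −€1428.6 → loss €1428.6.
€2868.3: truthful payoff €0, deviation payoff −€1775.6 → loss €1775.6.
€1583.4: truthful payoff €0, deviation payoff −€490.7 → loss €490.7.
€1453.8: truthful payoff €0, deviation payoff −€361.1 → loss €361.1.
€4145: truthful payoff €0, deviation payoff −€3052.3 → loss €3052.3.
€1379.4: truthful payoff €0, deviation payoff −€286.7 → loss €286.7.
Total loss = €869.5 + €1428.6 + €1775.6 + €490.7 + €361.1 + €3052.3 + €286.7 = €8264.5.
In a second-price auction your bid sets only whether you win, not what you pay, so bidding your true value is weakly dominant.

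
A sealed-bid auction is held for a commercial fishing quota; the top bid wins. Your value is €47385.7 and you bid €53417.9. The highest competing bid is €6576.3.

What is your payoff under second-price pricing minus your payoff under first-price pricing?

€46841.6

You have the highest bid, so you win under either rule.
Second-price: pay €6576.3 → payoff €40809.4.
First-price: pay your own bid €53417.9 → payoff −€6032.2.
Difference = €40809.4 − (−€6032.2) = €46841.6.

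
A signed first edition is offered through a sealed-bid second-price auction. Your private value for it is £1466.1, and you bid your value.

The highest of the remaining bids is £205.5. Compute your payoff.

£1260.6

Your bid £1466.1 exceeds the highest competing bid £205.5, so you win.
In a second-price auction the winner pays the second-highest bid, £205.5.
Payoff = value − price = £1466.1 − £205.5 = £1260.6.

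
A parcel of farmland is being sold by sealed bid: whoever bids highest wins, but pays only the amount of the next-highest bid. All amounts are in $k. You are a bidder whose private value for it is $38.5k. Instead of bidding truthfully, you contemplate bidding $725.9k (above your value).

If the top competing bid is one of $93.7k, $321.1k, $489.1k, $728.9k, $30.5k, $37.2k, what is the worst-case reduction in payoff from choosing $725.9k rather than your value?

$450.6k

$93.7k: truthful gives $0k, deviation gives −$55.2k → loss $55.2k.
$321.1k: truthful gives $0k, deviation gives −$282.6k → loss $282.6k.
$489.1k: truthful gives $0k, deviation gives −$450.6k → loss $450.6k.
$728.9k: same outcome either way → loss $0k.
$30.5k: same outcome either way → loss $0k.
$37.2k: same outcome either way → loss $0k.
Maximum loss: $450.6k.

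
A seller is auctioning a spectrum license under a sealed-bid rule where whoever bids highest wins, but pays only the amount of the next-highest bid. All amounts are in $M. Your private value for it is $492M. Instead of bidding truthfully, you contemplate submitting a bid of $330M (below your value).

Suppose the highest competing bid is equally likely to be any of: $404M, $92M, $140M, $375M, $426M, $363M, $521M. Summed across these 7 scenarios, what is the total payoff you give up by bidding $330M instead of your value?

$400M

The deviation costs you only when the competing bid falls strictly between $330M and $492M; elsewhere both bids give the same outcome.
$404M: truthful payoff $88M, deviation payoff $0M → loss $88M.
$92M: outcomes coincide → loss $0M.
$140M: outcomes coincide → loss $0M.
$375M: truthful payoff $117M, deviation payoff $0M → loss $117M.
$426M: truthful payoff $66M, deviation payoff $0M → loss $66M.
$363M: truthful payoff $129M, deviation payoff $0M → loss $129M.
$521M: outcomes coincide → loss $0M.
Total loss = $88M + $117M + $66M + $129M = $400M.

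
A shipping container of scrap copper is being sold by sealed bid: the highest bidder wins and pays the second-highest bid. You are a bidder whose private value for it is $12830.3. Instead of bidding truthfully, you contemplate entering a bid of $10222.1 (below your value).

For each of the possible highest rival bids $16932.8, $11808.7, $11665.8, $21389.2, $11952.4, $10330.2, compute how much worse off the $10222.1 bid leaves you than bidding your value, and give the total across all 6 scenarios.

The deviation costs you only when the competing bid falls strictly between $10222.1 and $12830.3; elsewhere both bids give the same outcome.
$16932.8: outcomes coincide → loss $0.
$11808.7: truthful payoff $1021.6, deviation payoff $0 → loss $1021.6.
$11665.8: truthful payoff $1164.5, deviation payoff $0 → loss $1164.5.
$21389.2: outcomes coincide → loss $0.
$11952.4: truthful payoff $877.9, deviation payoff $0 → loss $877.9.
$10330.2: truthful payoff $2500.1, deviation payoff $0 → loss $2500.1.
Total loss = $1021.6 + $1164.5 + $877.9 + $2500.1 = $5564.1.

$5564.1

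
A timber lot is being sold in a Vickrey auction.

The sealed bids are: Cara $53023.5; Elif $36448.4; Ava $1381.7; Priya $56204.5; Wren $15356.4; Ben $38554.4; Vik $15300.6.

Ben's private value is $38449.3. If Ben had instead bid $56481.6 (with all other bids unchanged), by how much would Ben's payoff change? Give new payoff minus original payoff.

The highest bid among the other bidders is $56204.5; Ben's bid doesn't change that.
Original bid $38554.4: Ben is not highest (top rival bid is $56204.5); payoff $0.
Alternative bid $56481.6: Ben is highest, pays the top rival bid $56204.5; payoff $38449.3 − $56204.5 = −$17755.2.
Change in payoff = −$17755.2 − ($0) = −$17755.2.

−$17755.2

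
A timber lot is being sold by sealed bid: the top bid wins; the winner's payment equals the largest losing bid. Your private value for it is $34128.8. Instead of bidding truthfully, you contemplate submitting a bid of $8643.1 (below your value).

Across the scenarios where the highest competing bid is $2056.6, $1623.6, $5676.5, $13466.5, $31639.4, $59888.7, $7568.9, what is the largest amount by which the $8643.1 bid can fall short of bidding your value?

$20662.3

$2056.6: same outcome either way → loss $0.
$1623.6: same outcome either way → loss $0.
$5676.5: same outcome either way → loss $0.
$13466.5: truthful gives $20662.3, deviation gives $0 → loss $20662.3.
$31639.4: truthful gives $2489.4, deviation gives $0 → loss $2489.4.
$59888.7: same outcome either way → loss $0.
$7568.9: same outcome either way → loss $0.
Maximum loss: $20662.3.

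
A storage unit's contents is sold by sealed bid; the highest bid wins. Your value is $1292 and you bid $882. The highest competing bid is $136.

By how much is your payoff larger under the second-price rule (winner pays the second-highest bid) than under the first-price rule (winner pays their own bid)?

You have the highest bid, so you win under either rule.
Second-price: pay $136 → payoff $1156.
First-price: pay your own bid $882 → payoff $410.
Difference = $1156 − ($410) = $746.

$746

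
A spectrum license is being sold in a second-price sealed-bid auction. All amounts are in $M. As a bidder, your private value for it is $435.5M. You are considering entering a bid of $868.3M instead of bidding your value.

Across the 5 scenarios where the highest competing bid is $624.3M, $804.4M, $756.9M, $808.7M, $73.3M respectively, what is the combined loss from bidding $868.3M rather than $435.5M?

The deviation costs you only when the competing bid falls strictly between $435.5M and $868.3M; elsewhere both bids give the same outcome.
$624.3M: truthful payoff $0M, deviation payoff −$188.8M → loss $188.8M.
$804.4M: truthful payoff $0M, deviation payoff −$368.9M → loss $368.9M.
$756.9M: truthful payoff $0M, deviation payoff −$321.4M → loss $321.4M.
$808.7M: truthful payoff $0M, deviation payoff −$373.2M → loss $373.2M.
$73.3M: outcomes coincide → loss $0M.
Total loss = $188.8M + $368.9M + $321.4M + $373.2M = $1252.3M.

$1252.3M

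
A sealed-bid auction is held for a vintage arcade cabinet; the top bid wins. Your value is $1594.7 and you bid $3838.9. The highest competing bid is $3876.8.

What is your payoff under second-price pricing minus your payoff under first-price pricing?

Your bid $3838.9 is below $3876.8, so you lose under either rule.
Payoff is $0 in both cases; difference = $0.

$0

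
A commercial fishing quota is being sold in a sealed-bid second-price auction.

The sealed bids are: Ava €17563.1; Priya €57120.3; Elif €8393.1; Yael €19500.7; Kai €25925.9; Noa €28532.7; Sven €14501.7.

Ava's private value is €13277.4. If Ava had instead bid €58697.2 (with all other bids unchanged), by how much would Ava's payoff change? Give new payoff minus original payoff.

−€43842.9

The highest bid among the other bidders is €57120.3; Ava's bid doesn't change that.
Original bid €17563.1: Ava is not highest (top rival bid is €57120.3); payoff €0.
Alternative bid €58697.2: Ava is highest, pays the top rival bid €57120.3; payoff €13277.4 − €57120.3 = −€43842.9.
Change in payoff = −€43842.9 − (€0) = −€43842.9.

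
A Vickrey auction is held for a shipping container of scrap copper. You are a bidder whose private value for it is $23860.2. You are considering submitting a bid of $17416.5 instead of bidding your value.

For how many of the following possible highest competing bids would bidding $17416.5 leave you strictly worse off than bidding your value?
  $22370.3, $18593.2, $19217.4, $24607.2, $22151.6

4

The deviation hurts exactly when the highest competing bid lies strictly between $17416.5 and $23860.2 — underbidding then forfeits a profitable win.
$22370.3: inside the interval → strictly worse (loss $1489.9).
$18593.2: inside the interval → strictly worse (loss $5267).
$19217.4: inside the interval → strictly worse (loss $4642.8).
$24607.2: above both → same outcome either way.
$22151.6: inside the interval → strictly worse (loss $1708.6).
Count: 4.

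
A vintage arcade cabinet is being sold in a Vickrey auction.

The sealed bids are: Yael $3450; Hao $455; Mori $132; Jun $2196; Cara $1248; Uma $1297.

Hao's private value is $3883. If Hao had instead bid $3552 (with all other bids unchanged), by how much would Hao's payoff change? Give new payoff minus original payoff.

The highest bid among the other bidders is $3450; Hao's bid doesn't change that.
Original bid $455: Hao is not highest (top rival bid is $3450); payoff $0.
Alternative bid $3552: Hao is highest, pays the top rival bid $3450; payoff $3883 − $3450 = $433.
Change in payoff = $433 − ($0) = $433.

$433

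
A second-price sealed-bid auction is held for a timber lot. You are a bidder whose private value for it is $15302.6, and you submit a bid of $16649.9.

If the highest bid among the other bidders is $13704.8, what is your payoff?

Your bid $16649.9 exceeds the highest competing bid $13704.8, so you win.
In a second-price auction the winner pays the second-highest bid, $13704.8.
Payoff = value − price = $15302.6 − $13704.8 = $1597.8.

$1597.8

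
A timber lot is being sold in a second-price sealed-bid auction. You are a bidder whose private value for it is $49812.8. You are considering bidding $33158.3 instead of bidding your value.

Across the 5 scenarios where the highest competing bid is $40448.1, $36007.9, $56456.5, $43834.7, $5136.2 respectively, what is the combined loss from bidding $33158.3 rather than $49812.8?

$29147.7

The deviation costs you only when the competing bid falls strictly between $33158.3 and $49812.8; elsewhere both bids give the same outcome.
$40448.1: truthful payoff $9364.7, deviation payoff $0 → loss $9364.7.
$36007.9: truthful payoff $13804.9, deviation payoff $0 → loss $13804.9.
$56456.5: outcomes coincide → loss $0.
$43834.7: truthful payoff $5978.1, deviation payoff $0 → loss $5978.1.
$5136.2: outcomes coincide → loss $0.
Total loss = $9364.7 + $13804.9 + $5978.1 = $29147.7.
In a second-price auction your bid sets only whether you win, not what you pay, so bidding your true value is weakly dominant.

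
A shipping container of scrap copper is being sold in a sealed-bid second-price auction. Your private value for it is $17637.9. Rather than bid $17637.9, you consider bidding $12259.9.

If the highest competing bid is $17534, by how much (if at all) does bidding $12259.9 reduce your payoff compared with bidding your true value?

$103.9

Bidding your value $17637.9: you win (since $17637.9 > $17534) and pay $17534. Payoff $103.9.
Bidding $12259.9: you lose. Payoff $0.
The competing bid $17534 lies between your shaded bid and your value, so underbidding forfeits an item you could have won at a profitable price.
Loss from deviating = $103.9 − ($0) = $103.9.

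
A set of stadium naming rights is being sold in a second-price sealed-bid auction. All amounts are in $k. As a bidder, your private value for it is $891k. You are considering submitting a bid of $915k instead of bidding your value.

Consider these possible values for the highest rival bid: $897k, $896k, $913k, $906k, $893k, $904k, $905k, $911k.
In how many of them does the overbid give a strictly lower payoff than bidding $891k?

The deviation hurts exactly when the highest competing bid lies strictly between $891k and $915k — overbidding then wins at a price above your value.
$897k: inside the interval → strictly worse (loss $6k).
$896k: inside the interval → strictly worse (loss $5k).
$913k: inside the interval → strictly worse (loss $22k).
$906k: inside the interval → strictly worse (loss $15k).
$893k: inside the interval → strictly worse (loss $2k).
$904k: inside the interval → strictly worse (loss $13k).
$905k: inside the interval → strictly worse (loss $14k).
$911k: inside the interval → strictly worse (loss $20k).
Count: 8.

8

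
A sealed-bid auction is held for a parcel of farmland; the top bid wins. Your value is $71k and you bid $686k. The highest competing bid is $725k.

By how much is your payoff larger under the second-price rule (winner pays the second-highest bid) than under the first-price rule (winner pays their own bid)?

Your bid $686k is below $725k, so you lose under either rule.
Payoff is $0k in both cases; difference = $0k.

$0k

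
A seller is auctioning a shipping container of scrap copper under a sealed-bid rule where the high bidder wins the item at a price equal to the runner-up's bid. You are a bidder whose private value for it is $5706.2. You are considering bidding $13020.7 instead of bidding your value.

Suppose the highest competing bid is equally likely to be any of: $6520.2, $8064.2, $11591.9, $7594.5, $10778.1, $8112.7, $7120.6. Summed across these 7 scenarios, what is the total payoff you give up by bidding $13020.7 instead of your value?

$19838.8

The deviation costs you only when the competing bid falls strictly between $5706.2 and $13020.7; elsewhere both bids give the same outcome.
$6520.2: truthful payoff $0, deviation payoff −$814 → loss $814.
$8064.2: truthful payoff $0, deviation payoff −$2358 → loss $2358.
$11591.9: truthful payoff $0, deviation payoff −$5885.7 → loss $5885.7.
$7594.5: truthful payoff $0, deviation payoff −$1888.3 → loss $1888.3.
$10778.1: truthful payoff $0, deviation payoff −$5071.9 → loss $5071.9.
$8112.7: truthful payoff $0, deviation payoff −$2406.5 → loss $2406.5.
$7120.6: truthful payoff $0, deviation payoff −$1414.4 → loss $1414.4.
Total loss = $814 + $2358 + $5885.7 + $1888.3 + $5071.9 + $2406.5 + $1414.4 = $19838.8.
In a second-price auction your bid sets only whether you win, not what you pay, so bidding your true value is weakly dominant.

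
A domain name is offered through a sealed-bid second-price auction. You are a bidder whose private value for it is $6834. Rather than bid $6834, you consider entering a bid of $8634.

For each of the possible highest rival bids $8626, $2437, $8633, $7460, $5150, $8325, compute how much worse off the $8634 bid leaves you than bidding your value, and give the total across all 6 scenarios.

$5708

The deviation costs you only when the competing bid falls strictly between $6834 and $8634; elsewhere both bids give the same outcome.
$8626: truthful payoff $0, deviation payoff −$1792 → loss $1792.
$2437: outcomes coincide → loss $0.
$8633: truthful payoff $0, deviation payoff −$1799 → loss $1799.
$7460: truthful payoff $0, deviation payoff −$626 → loss $626.
$5150: outcomes coincide → loss $0.
$8325: truthful payoff $0, deviation payoff −$1491 → loss $1491.
Total loss = $1792 + $1799 + $626 + $1491 = $5708.
Because the price is fixed by the runner-up's bid, deviating from your value can only change a good outcome into a bad one — never the reverse.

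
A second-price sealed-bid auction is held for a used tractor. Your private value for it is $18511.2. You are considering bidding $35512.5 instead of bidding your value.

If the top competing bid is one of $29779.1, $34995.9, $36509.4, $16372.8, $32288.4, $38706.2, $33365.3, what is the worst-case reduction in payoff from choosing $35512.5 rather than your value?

$29779.1: truthful gives $0, deviation gives −$11267.9 → loss $11267.9.
$34995.9: truthful gives $0, deviation gives −$16484.7 → loss $16484.7.
$36509.4: same outcome either way → loss $0.
$16372.8: same outcome either way → loss $0.
$32288.4: truthful gives $0, deviation gives −$13777.2 → loss $13777.2.
$38706.2: same outcome either way → loss $0.
$33365.3: truthful gives $0, deviation gives −$14854.1 → loss $14854.1.
Maximum loss: $16484.7.

$16484.7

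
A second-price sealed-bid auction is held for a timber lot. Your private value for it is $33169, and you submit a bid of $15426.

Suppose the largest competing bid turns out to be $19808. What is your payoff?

$0

Your bid $15426 is below the highest competing bid $19808, so you lose.
A losing bidder pays nothing and receives nothing: payoff = $0.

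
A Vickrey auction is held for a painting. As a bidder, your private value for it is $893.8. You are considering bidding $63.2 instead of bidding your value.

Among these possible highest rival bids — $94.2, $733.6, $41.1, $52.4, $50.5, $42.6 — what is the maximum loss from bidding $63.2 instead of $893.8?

$94.2: truthful gives $799.6, deviation gives $0 → loss $799.6.
$733.6: truthful gives $160.2, deviation gives $0 → loss $160.2.
$41.1: same outcome either way → loss $0.
$52.4: same outcome either way → loss $0.
$50.5: same outcome either way → loss $0.
$42.6: same outcome either way → loss $0.
Maximum loss: $799.6.

$799.6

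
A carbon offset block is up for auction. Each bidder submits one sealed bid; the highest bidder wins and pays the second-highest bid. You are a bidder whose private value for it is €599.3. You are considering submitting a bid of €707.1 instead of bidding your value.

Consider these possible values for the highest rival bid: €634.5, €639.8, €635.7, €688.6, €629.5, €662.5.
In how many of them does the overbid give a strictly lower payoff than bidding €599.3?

The deviation hurts exactly when the highest competing bid lies strictly between €599.3 and €707.1 — overbidding then wins at a price above your value.
€634.5: inside the interval → strictly worse (loss €35.2).
€639.8: inside the interval → strictly worse (loss €40.5).
€635.7: inside the interval → strictly worse (loss €36.4).
€688.6: inside the interval → strictly worse (loss €89.3).
€629.5: inside the interval → strictly worse (loss €30.2).
€662.5: inside the interval → strictly worse (loss €63.2).
Count: 6.

6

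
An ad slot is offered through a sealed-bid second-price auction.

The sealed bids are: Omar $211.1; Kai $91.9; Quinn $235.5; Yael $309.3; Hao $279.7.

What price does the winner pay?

Highest bid: Yael at $309.3, so Yael wins.
Second-highest bid: Hao at $279.7 — that is the price the winner pays.

$279.7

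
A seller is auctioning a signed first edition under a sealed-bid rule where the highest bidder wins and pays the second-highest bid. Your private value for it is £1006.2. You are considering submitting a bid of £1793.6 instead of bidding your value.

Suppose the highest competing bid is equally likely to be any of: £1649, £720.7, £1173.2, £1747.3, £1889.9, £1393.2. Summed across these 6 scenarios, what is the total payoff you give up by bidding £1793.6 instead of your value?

£1937.9

The deviation costs you only when the competing bid falls strictly between £1006.2 and £1793.6; elsewhere both bids give the same outcome.
£1649: truthful payoff £0, deviation payoff −£642.8 → loss £642.8.
£720.7: outcomes coincide → loss £0.
£1173.2: truthful payoff £0, deviation payoff −£167 → loss £167.
£1747.3: truthful payoff £0, deviation payoff −£741.1 → loss £741.1.
£1889.9: outcomes coincide → loss £0.
£1393.2: truthful payoff £0, deviation payoff −£387 → loss £387.
Total loss = £642.8 + £167 + £741.1 + £387 = £1937.9.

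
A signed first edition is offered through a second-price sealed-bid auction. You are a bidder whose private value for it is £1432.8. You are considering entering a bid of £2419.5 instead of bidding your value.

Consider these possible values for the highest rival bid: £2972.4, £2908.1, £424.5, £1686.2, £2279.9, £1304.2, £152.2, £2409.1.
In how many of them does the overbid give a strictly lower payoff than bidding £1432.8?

3

The deviation hurts exactly when the highest competing bid lies strictly between £1432.8 and £2419.5 — overbidding then wins at a price above your value.
£2972.4: above both → same outcome either way.
£2908.1: above both → same outcome either way.
£424.5: below both → same outcome either way.
£1686.2: inside the interval → strictly worse (loss £253.4).
£2279.9: inside the interval → strictly worse (loss £847.1).
£1304.2: below both → same outcome either way.
£152.2: below both → same outcome either way.
£2409.1: inside the interval → strictly worse (loss £976.3).
Count: 3.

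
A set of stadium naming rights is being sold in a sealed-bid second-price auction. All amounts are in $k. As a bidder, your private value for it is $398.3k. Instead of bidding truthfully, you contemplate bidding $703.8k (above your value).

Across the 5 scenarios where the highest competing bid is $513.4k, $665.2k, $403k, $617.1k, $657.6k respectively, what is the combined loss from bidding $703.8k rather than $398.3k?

The deviation costs you only when the competing bid falls strictly between $398.3k and $703.8k; elsewhere both bids give the same outcome.
$513.4k: truthful payoff $0k, deviation payoff −$115.1k → loss $115.1k.
$665.2k: truthful payoff $0k, deviation payoff −$266.9k → loss $266.9k.
$403k: truthful payoff $0k, deviation payoff −$4.7k → loss $4.7k.
$617.1k: truthful payoff $0k, deviation payoff −$218.8k → loss $218.8k.
$657.6k: truthful payoff $0k, deviation payoff −$259.3k → loss $259.3k.
Total loss = $115.1k + $266.9k + $4.7k + $218.8k + $259.3k = $864.8k.

$864.8k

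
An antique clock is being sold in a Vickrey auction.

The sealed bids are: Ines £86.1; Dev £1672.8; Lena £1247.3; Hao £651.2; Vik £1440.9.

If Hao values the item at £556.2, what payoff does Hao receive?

£0

Highest bid: Dev at £1672.8, so Dev wins.
Second-highest bid: Vik at £1440.9 — that is the price the winner pays.
Hao did not win, so Hao pays nothing and receives nothing: payoff £0.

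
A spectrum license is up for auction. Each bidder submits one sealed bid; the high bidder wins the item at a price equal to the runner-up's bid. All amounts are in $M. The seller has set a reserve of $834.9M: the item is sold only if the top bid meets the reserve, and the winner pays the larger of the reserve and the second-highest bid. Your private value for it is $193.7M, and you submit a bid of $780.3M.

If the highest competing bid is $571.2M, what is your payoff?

$0M

Your bid $780.3M is the highest bid but falls below the reserve $834.9M, so the item goes unsold. Payoff $0M.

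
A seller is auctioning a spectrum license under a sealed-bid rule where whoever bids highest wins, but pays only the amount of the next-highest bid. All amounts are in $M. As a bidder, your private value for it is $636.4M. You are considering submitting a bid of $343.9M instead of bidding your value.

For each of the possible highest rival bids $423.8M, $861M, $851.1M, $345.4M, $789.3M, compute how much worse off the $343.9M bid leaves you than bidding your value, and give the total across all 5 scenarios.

The deviation costs you only when the competing bid falls strictly between $343.9M and $636.4M; elsewhere both bids give the same outcome.
$423.8M: truthful payoff $212.6M, deviation payoff $0M → loss $212.6M.
$861M: outcomes coincide → loss $0M.
$851.1M: outcomes coincide → loss $0M.
$345.4M: truthful payoff $291M, deviation payoff $0M → loss $291M.
$789.3M: outcomes coincide → loss $0M.
Total loss = $212.6M + $291M = $503.6M.
Truthful bidding weakly dominates here: raising your bid can only win items priced above your value, and lowering it can only forfeit items priced below.

$503.6M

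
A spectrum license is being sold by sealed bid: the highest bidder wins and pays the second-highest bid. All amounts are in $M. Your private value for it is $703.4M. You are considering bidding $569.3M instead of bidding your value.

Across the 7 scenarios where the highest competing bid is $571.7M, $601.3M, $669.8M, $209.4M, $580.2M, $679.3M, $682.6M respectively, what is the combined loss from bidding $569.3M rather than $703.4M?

$435.5M

The deviation costs you only when the competing bid falls strictly between $569.3M and $703.4M; elsewhere both bids give the same outcome.
$571.7M: truthful payoff $131.7M, deviation payoff $0M → loss $131.7M.
$601.3M: truthful payoff $102.1M, deviation payoff $0M → loss $102.1M.
$669.8M: truthful payoff $33.6M, deviation payoff $0M → loss $33.6M.
$209.4M: outcomes coincide → loss $0M.
$580.2M: truthful payoff $123.2M, deviation payoff $0M → loss $123.2M.
$679.3M: truthful payoff $24.1M, deviation payoff $0M → loss $24.1M.
$682.6M: truthful payoff $20.8M, deviation payoff $0M → loss $20.8M.
Total loss = $131.7M + $102.1M + $33.6M + $123.2M + $24.1M + $20.8M = $435.5M.
Truthful bidding weakly dominates here: raising your bid can only win items priced above your value, and lowering it can only forfeit items priced below.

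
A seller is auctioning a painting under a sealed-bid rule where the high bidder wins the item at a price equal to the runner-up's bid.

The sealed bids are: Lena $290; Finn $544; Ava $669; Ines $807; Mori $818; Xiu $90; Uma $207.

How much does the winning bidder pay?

Highest bid: Mori at $818, so Mori wins.
Second-highest bid: Ines at $807 — that is the price the winner pays.

$807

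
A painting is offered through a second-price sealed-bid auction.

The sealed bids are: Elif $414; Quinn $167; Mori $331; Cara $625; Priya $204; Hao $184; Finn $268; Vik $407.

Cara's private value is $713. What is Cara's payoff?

$299

Highest bid: Cara at $625, so Cara wins.
Second-highest bid: Elif at $414 — that is the price the winner pays.
Cara's payoff = value − price = $713 − $414 = $299.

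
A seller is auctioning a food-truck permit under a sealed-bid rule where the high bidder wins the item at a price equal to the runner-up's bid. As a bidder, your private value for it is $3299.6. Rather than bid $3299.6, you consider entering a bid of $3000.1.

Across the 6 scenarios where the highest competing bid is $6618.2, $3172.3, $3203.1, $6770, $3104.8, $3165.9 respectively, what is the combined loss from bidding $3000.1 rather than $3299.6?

$552.3

The deviation costs you only when the competing bid falls strictly between $3000.1 and $3299.6; elsewhere both bids give the same outcome.
$6618.2: outcomes coincide → loss $0.
$3172.3: truthful payoff $127.3, deviation payoff $0 → loss $127.3.
$3203.1: truthful payoff $96.5, deviation payoff $0 → loss $96.5.
$6770: outcomes coincide → loss $0.
$3104.8: truthful payoff $194.8, deviation payoff $0 → loss $194.8.
$3165.9: truthful payoff $133.7, deviation payoff $0 → loss $133.7.
Total loss = $127.3 + $96.5 + $194.8 + $133.7 = $552.3.
In a second-price auction your bid sets only whether you win, not what you pay, so bidding your true value is weakly dominant.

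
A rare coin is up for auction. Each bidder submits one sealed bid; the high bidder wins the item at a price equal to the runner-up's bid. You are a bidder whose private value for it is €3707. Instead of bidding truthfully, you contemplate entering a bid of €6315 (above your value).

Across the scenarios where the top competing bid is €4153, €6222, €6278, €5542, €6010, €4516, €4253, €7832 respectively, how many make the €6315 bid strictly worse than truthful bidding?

7

The deviation hurts exactly when the highest competing bid lies strictly between €3707 and €6315 — overbidding then wins at a price above your value.
€4153: inside the interval → strictly worse (loss €446).
€6222: inside the interval → strictly worse (loss €2515).
€6278: inside the interval → strictly worse (loss €2571).
€5542: inside the interval → strictly worse (loss €1835).
€6010: inside the interval → strictly worse (loss €2303).
€4516: inside the interval → strictly worse (loss €809).
€4253: inside the interval → strictly worse (loss €546).
€7832: above both → same outcome either way.
Count: 7.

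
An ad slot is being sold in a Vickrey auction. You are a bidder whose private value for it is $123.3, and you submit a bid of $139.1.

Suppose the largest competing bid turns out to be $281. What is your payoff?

$0

Your bid $139.1 is below the highest competing bid $281, so you lose.
A losing bidder pays nothing and receives nothing: payoff = $0.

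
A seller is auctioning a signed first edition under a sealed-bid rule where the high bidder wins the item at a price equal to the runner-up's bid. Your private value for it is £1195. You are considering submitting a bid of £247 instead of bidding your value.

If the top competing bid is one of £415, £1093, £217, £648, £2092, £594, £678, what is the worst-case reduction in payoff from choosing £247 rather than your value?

£780

£415: truthful gives £780, deviation gives £0 → loss £780.
£1093: truthful gives £102, deviation gives £0 → loss £102.
£217: same outcome either way → loss £0.
£648: truthful gives £547, deviation gives £0 → loss £547.
£2092: same outcome either way → loss £0.
£594: truthful gives £601, deviation gives £0 → loss £601.
£678: truthful gives £517, deviation gives £0 → loss £517.
Maximum loss: £780.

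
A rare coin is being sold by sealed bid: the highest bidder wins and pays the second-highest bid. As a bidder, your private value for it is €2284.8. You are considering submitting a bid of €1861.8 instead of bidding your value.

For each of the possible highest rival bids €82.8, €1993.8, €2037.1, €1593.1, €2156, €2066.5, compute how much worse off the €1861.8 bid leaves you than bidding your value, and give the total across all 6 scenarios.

€885.8

The deviation costs you only when the competing bid falls strictly between €1861.8 and €2284.8; elsewhere both bids give the same outcome.
€82.8: outcomes coincide → loss €0.
€1993.8: truthful payoff €291, deviation payoff €0 → loss €291.
€2037.1: truthful payoff €247.7, deviation payoff €0 → loss €247.7.
€1593.1: outcomes coincide → loss €0.
€2156: truthful payoff €128.8, deviation payoff €0 → loss €128.8.
€2066.5: truthful payoff €218.3, deviation payoff €0 → loss €218.3.
Total loss = €291 + €247.7 + €128.8 + €218.3 = €885.8.
Truthful bidding weakly dominates here: raising your bid can only win items priced above your value, and lowering it can only forfeit items priced below.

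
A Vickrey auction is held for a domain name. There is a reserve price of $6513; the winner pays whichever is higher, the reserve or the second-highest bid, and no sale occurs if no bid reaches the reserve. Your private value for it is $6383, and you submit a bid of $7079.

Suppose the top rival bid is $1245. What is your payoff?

−$130

Your bid $7079 is the highest and exceeds the reserve.
Price = max(second-highest bid, reserve) = max($1245, $6513) = $6513.
Payoff = $6383 − $6513 = −$130.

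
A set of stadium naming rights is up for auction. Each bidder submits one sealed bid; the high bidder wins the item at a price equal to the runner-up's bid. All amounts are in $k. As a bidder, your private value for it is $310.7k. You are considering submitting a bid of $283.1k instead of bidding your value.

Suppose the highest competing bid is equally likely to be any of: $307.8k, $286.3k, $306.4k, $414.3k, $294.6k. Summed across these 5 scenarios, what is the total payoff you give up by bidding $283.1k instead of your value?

The deviation costs you only when the competing bid falls strictly between $283.1k and $310.7k; elsewhere both bids give the same outcome.
$307.8k: truthful payoff $2.9k, deviation payoff $0k → loss $2.9k.
$286.3k: truthful payoff $24.4k, deviation payoff $0k → loss $24.4k.
$306.4k: truthful payoff $4.3k, deviation payoff $0k → loss $4.3k.
$414.3k: outcomes coincide → loss $0k.
$294.6k: truthful payoff $16.1k, deviation payoff $0k → loss $16.1k.
Total loss = $2.9k + $24.4k + $4.3k + $16.1k = $47.7k.

$47.7k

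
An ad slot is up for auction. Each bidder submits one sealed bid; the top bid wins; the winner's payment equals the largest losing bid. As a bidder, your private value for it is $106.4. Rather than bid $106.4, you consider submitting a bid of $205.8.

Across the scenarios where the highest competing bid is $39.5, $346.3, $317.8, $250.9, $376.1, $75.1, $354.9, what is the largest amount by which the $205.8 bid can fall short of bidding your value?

$0

$39.5: same outcome either way → loss $0.
$346.3: same outcome either way → loss $0.
$317.8: same outcome either way → loss $0.
$250.9: same outcome either way → loss $0.
$376.1: same outcome either way → loss $0.
$75.1: same outcome either way → loss $0.
$354.9: same outcome either way → loss $0.
Maximum loss: $0.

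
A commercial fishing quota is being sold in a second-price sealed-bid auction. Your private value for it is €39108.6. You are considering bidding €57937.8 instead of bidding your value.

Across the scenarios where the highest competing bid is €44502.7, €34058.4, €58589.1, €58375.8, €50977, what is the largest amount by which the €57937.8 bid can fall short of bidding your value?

€44502.7: truthful gives €0, deviation gives −€5394.1 → loss €5394.1.
€34058.4: same outcome either way → loss €0.
€58589.1: same outcome either way → loss €0.
€58375.8: same outcome either way → loss €0.
€50977: truthful gives €0, deviation gives −€11868.4 → loss €11868.4.
Maximum loss: €11868.4.

€11868.4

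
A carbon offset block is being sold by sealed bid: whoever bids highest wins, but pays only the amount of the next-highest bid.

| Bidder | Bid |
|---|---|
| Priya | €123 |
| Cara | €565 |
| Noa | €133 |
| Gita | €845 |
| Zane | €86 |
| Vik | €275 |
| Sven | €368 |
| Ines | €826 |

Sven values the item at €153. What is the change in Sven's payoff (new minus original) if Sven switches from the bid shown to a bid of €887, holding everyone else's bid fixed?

The highest bid among the other bidders is €845; Sven's bid doesn't change that.
Original bid €368: Sven is not highest (top rival bid is €845); payoff €0.
Alternative bid €887: Sven is highest, pays the top rival bid €845; payoff €153 − €845 = −€692.
Change in payoff = −€692 − (€0) = −€692.

−€692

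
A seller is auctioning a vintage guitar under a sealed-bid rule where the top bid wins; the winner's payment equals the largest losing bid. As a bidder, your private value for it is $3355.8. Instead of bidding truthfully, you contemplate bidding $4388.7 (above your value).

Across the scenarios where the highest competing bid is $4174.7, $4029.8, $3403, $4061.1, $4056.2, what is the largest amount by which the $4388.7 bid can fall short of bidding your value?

$818.9

$4174.7: truthful gives $0, deviation gives −$818.9 → loss $818.9.
$4029.8: truthful gives $0, deviation gives −$674 → loss $674.
$3403: truthful gives $0, deviation gives −$47.2 → loss $47.2.
$4061.1: truthful gives $0, deviation gives −$705.3 → loss $705.3.
$4056.2: truthful gives $0, deviation gives −$700.4 → loss $700.4.
Maximum loss: $818.9.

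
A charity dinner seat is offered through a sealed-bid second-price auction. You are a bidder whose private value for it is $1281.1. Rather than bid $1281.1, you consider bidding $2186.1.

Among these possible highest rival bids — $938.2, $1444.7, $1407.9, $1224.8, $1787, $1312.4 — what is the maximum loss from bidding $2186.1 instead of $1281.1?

$505.9

$938.2: same outcome either way → loss $0.
$1444.7: truthful gives $0, deviation gives −$163.6 → loss $163.6.
$1407.9: truthful gives $0, deviation gives −$126.8 → loss $126.8.
$1224.8: same outcome either way → loss $0.
$1787: truthful gives $0, deviation gives −$505.9 → loss $505.9.
$1312.4: truthful gives $0, deviation gives −$31.3 → loss $31.3.
Maximum loss: $505.9.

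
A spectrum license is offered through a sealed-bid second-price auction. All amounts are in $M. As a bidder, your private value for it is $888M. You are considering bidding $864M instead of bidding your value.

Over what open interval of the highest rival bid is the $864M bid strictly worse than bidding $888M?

($864M, $888M)

If the competing bid is below $864M, both bids win at the same price — no difference.
If it is above $888M, both bids lose — no difference.
If it lies strictly between $864M and $888M, bidding your value wins at a price below your value (positive payoff) while bidding $864M loses (payoff 0).
So the deviation strictly hurts on the open interval ($864M, $888M).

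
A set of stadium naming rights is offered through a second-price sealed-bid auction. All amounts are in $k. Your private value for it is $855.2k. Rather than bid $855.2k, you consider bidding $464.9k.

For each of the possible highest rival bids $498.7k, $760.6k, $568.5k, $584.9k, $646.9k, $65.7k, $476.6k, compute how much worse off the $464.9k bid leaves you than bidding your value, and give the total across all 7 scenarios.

The deviation costs you only when the competing bid falls strictly between $464.9k and $855.2k; elsewhere both bids give the same outcome.
$498.7k: truthful payoff $356.5k, deviation payoff $0k → loss $356.5k.
$760.6k: truthful payoff $94.6k, deviation payoff $0k → loss $94.6k.
$568.5k: truthful payoff $286.7k, deviation payoff $0k → loss $286.7k.
$584.9k: truthful payoff $270.3k, deviation payoff $0k → loss $270.3k.
$646.9k: truthful payoff $208.3k, deviation payoff $0k → loss $208.3k.
$65.7k: outcomes coincide → loss $0k.
$476.6k: truthful payoff $378.6k, deviation payoff $0k → loss $378.6k.
Total loss = $356.5k + $94.6k + $286.7k + $270.3k + $208.3k + $378.6k = $1595k.

$1595k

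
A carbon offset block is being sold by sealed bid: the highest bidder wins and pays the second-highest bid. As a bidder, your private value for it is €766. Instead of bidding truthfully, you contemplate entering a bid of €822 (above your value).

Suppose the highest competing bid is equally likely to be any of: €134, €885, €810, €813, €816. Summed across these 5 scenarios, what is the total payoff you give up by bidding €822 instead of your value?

The deviation costs you only when the competing bid falls strictly between €766 and €822; elsewhere both bids give the same outcome.
€134: outcomes coincide → loss €0.
€885: outcomes coincide → loss €0.
€810: truthful payoff €0, deviation payoff −€44 → loss €44.
€813: truthful payoff €0, deviation payoff −€47 → loss €47.
€816: truthful payoff €0, deviation payoff −€50 → loss €50.
Total loss = €44 + €47 + €50 = €141.

€141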